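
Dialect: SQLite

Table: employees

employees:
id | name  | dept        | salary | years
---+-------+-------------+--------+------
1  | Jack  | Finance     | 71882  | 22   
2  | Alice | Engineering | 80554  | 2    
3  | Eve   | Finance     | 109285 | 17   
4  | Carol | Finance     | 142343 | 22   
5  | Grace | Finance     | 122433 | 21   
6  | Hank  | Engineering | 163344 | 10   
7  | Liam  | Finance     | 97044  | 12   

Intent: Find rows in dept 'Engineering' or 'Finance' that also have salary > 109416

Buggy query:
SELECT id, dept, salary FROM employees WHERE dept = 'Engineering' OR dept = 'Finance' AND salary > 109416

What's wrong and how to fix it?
Bug: Without parentheses, AND is evaluated before OR, so the salary filter only applies to the 'Finance' branch

Fix: Add parentheses around the OR so the AND applies to both alternatives

Corrected query:
SELECT id, dept, salary FROM employees WHERE (dept = 'Engineering' OR dept = 'Finance') AND salary > 109416

Result:
id | dept        | salary
---+-------------+-------
4  | Finance     | 142343
5  | Finance     | 122433
6  | Engineering | 163344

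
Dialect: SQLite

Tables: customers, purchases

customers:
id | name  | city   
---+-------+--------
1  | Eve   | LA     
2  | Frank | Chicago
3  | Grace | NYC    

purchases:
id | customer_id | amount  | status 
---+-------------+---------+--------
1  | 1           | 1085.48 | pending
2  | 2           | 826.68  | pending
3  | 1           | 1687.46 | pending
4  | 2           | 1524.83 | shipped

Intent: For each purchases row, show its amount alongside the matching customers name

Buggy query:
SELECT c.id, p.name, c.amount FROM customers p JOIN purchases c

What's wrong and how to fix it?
Bug: JOIN with no ON clause produces a cartesian product; every purchases row pairs with every customers row

Fix: Specify the join condition linking the foreign key to the parent id

Corrected query:
SELECT c.id, p.name, c.amount FROM customers p JOIN purchases c ON c.customer_id = p.id

Result:
id | name  | amount 
---+-------+--------
1  | Eve   | 1085.48
2  | Frank | 826.68 
3  | Eve   | 1687.46
4  | Frank | 1524.83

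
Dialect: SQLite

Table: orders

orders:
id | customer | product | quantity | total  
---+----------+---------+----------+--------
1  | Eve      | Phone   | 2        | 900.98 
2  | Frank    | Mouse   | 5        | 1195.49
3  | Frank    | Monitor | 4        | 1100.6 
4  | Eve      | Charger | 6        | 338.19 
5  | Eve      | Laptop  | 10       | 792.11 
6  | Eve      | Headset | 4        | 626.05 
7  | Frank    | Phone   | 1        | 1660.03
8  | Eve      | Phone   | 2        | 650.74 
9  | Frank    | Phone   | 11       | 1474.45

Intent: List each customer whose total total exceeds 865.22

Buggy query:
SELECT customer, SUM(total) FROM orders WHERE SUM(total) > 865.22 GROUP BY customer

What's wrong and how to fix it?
Bug: WHERE runs before GROUP BY, so aggregates aren't available there

Fix: Use HAVING (which filters groups after aggregation) instead of WHERE

Corrected query:
SELECT customer, SUM(total) FROM orders GROUP BY customer HAVING SUM(total) > 865.22

Result:
customer | SUM(total)
---------+-----------
Eve      | 3308.07   
Frank    | 5430.57   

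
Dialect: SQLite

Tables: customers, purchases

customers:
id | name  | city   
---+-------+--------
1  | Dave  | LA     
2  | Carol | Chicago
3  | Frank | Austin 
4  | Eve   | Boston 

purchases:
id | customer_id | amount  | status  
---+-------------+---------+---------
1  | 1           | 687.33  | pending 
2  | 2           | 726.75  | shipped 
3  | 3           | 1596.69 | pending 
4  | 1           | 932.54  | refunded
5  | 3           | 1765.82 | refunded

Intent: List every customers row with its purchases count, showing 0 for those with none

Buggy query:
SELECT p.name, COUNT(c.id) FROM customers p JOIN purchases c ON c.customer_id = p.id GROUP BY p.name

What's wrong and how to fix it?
Bug: An inner join excludes parents with zero children

Fix: Switch to LEFT JOIN to retain unmatched parent rows

Corrected query:
SELECT p.name, COUNT(c.id) FROM customers p LEFT JOIN purchases c ON c.customer_id = p.id GROUP BY p.name

Result:
name  | COUNT(c.id)
------+------------
Carol | 1          
Dave  | 2          
Eve   | 0          
Frank | 2          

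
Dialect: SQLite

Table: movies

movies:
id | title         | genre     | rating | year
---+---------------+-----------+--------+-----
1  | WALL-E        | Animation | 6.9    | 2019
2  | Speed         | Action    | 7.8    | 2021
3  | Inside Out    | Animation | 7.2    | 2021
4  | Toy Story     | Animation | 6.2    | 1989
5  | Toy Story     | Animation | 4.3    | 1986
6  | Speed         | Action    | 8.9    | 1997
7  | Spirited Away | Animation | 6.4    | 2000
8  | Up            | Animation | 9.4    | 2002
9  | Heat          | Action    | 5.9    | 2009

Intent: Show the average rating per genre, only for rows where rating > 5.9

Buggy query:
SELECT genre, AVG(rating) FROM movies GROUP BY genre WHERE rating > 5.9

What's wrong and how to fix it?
Bug: Row-level WHERE must come before GROUP BY in the clause order

Fix: Place WHERE between FROM and GROUP BY

Corrected query:
SELECT genre, AVG(rating) FROM movies WHERE rating > 5.9 GROUP BY genre

Result:
genre     | AVG(rating)
----------+------------
Action    | 8.35       
Animation | 7.22       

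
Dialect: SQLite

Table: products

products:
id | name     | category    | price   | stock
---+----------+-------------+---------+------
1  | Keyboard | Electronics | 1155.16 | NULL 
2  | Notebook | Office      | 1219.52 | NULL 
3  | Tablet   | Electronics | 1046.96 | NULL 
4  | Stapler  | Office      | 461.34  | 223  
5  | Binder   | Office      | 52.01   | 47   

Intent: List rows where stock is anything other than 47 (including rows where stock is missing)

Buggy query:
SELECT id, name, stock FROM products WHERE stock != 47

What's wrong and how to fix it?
Bug: 'stock != 47' is unknown when stock is NULL, so NULL rows are silently excluded

Fix: Add an explicit OR stock IS NULL to include the missing-value rows

Corrected query:
SELECT id, name, stock FROM products WHERE stock != 47 OR stock IS NULL

Result:
id | name     | stock
---+----------+------
1  | Keyboard | NULL 
2  | Notebook | NULL 
3  | Tablet   | NULL 
4  | Stapler  | 223  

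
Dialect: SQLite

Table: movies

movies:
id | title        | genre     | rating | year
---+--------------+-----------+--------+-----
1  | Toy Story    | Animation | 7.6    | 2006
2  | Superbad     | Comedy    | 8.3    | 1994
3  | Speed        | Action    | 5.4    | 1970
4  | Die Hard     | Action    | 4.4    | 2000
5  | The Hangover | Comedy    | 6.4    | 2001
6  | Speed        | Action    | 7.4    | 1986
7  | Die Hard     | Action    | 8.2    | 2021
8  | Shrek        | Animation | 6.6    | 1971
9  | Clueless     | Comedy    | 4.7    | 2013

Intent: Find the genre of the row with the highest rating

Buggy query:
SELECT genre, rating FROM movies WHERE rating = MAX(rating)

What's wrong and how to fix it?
Bug: WHERE is evaluated per row; an aggregate over the whole table isn't defined there

Fix: Wrap MAX in a scalar subquery so WHERE compares against a single value

Corrected query:
SELECT genre, rating FROM movies WHERE rating = (SELECT MAX(rating) FROM movies)

Result:
genre  | rating
-------+-------
Comedy | 8.3   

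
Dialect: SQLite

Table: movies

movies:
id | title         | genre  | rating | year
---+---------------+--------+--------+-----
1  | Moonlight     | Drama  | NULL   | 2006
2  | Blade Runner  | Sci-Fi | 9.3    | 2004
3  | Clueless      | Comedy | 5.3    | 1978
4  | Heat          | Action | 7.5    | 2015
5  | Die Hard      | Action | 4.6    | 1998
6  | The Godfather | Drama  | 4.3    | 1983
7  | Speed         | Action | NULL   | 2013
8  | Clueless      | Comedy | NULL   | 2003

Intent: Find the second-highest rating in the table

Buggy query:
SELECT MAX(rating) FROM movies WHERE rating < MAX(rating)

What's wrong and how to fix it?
Bug: The inner MAX is an aggregate inside WHERE, which is not allowed

Fix: Put the inner MAX in a scalar subquery

Corrected query:
SELECT MAX(rating) FROM movies WHERE rating < (SELECT MAX(rating) FROM movies)

Result:
MAX(rating)
-----------
7.5        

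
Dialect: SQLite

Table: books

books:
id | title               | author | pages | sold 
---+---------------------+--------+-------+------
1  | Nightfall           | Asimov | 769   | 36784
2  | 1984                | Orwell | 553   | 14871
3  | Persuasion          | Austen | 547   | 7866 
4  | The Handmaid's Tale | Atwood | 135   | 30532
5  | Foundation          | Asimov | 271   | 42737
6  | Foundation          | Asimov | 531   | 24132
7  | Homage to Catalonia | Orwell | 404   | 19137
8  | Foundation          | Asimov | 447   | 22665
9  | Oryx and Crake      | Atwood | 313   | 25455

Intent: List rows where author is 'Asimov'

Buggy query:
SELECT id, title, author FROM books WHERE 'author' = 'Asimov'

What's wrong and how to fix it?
Bug: Single quotes denote string literals in SQL; the column name is being compared as a constant string

Fix: Remove the quotes around the column name (or use double quotes for an identifier)

Corrected query:
SELECT id, title, author FROM books WHERE author = 'Asimov'

Result:
id | title      | author
---+------------+-------
1  | Nightfall  | Asimov
5  | Foundation | Asimov
6  | Foundation | Asimov
8  | Foundation | Asimov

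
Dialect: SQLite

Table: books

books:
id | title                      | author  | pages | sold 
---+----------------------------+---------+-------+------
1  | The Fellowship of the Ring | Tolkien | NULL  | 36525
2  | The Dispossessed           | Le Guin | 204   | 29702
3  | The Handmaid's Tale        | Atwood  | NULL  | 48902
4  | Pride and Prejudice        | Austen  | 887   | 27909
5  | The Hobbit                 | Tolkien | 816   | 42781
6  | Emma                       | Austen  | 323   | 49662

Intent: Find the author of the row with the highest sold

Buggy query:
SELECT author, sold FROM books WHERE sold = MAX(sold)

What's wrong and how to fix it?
Bug: WHERE is evaluated per row; an aggregate over the whole table isn't defined there

Fix: Use a subquery: WHERE sold = (SELECT MAX(sold) FROM books)

Corrected query:
SELECT author, sold FROM books WHERE sold = (SELECT MAX(sold) FROM books)

Result:
author | sold 
-------+------
Austen | 49662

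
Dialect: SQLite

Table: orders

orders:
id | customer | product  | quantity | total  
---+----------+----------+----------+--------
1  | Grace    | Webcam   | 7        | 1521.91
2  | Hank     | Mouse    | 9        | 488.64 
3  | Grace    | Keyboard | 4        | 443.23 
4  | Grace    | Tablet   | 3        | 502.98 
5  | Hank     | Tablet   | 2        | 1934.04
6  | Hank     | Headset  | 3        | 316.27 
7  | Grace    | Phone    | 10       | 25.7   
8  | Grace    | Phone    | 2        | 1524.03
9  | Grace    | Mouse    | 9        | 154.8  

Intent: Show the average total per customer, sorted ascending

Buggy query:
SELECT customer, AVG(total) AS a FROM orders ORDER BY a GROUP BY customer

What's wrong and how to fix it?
Bug: ORDER BY appears before GROUP BY; SQL clause order requires GROUP BY first

Fix: Reorder: SELECT … FROM … GROUP BY … ORDER BY …

Corrected query:
SELECT customer, AVG(total) AS a FROM orders GROUP BY customer ORDER BY a

Result:
customer | a         
---------+-----------
Grace    | 695.441667
Hank     | 912.983333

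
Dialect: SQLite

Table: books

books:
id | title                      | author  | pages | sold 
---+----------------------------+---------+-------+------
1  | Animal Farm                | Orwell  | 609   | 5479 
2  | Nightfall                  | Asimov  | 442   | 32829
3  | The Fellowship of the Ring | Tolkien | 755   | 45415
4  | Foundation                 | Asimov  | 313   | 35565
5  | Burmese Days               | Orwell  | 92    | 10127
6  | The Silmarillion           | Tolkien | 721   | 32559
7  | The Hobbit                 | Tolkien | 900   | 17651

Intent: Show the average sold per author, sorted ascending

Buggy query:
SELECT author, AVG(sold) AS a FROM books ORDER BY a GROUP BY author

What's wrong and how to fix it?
Bug: GROUP BY must precede ORDER BY

Fix: Reorder: SELECT … FROM … GROUP BY … ORDER BY …

Corrected query:
SELECT author, AVG(sold) AS a FROM books GROUP BY author ORDER BY a

Result:
author  | a    
--------+------
Orwell  | 7803 
Tolkien | 31875
Asimov  | 34197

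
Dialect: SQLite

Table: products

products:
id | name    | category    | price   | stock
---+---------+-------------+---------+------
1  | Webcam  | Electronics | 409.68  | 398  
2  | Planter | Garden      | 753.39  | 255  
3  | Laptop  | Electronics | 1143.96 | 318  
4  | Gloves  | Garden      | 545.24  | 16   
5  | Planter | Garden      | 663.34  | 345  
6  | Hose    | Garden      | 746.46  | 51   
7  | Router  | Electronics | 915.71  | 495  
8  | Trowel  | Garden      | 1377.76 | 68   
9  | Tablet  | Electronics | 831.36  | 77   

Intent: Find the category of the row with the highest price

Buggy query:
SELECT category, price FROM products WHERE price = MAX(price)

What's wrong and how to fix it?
Bug: WHERE is evaluated per row; an aggregate over the whole table isn't defined there

Fix: Wrap MAX in a scalar subquery so WHERE compares against a single value

Corrected query:
SELECT category, price FROM products WHERE price = (SELECT MAX(price) FROM products)

Result:
category | price  
---------+--------
Garden   | 1377.76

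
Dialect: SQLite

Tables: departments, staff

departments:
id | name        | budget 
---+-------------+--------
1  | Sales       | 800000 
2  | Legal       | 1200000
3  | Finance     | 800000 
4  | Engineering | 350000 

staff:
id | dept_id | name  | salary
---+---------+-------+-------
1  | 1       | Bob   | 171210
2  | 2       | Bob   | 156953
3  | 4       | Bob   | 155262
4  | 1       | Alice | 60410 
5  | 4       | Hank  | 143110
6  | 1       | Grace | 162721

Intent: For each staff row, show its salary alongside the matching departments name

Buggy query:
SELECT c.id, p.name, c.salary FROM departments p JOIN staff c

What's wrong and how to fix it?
Bug: Missing join condition: each staff row is matched to all departments rows instead of just its own

Fix: Add ON c.dept_id = p.id to the JOIN

Corrected query:
SELECT c.id, p.name, c.salary FROM departments p JOIN staff c ON c.dept_id = p.id

Result:
id | name        | salary
---+-------------+-------
1  | Sales       | 171210
2  | Legal       | 156953
3  | Engineering | 155262
4  | Sales       | 60410 
5  | Engineering | 143110
6  | Sales       | 162721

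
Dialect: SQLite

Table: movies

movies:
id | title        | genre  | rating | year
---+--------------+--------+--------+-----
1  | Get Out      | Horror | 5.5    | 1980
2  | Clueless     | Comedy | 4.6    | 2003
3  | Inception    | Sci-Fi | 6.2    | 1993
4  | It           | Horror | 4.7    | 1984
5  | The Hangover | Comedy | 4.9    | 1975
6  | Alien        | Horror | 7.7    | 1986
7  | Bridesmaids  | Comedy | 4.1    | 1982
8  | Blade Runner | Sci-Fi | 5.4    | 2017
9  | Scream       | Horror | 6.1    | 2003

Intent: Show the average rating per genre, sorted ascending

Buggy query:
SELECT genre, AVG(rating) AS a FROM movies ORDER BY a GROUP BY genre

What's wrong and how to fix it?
Bug: GROUP BY must precede ORDER BY

Fix: Reorder: SELECT … FROM … GROUP BY … ORDER BY …

Corrected query:
SELECT genre, AVG(rating) AS a FROM movies GROUP BY genre ORDER BY a

Result:
genre  | a       
-------+---------
Comedy | 4.533333
Sci-Fi | 5.8     
Horror | 6       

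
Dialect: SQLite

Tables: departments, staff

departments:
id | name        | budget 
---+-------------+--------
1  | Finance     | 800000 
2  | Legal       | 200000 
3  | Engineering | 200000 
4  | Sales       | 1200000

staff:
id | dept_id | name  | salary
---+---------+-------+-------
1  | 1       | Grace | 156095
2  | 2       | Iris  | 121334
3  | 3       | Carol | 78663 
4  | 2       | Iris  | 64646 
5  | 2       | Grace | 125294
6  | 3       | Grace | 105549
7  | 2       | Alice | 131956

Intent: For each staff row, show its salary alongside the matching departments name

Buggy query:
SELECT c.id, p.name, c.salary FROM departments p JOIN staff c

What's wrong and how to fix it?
Bug: JOIN with no ON clause produces a cartesian product; every staff row pairs with every departments row

Fix: Specify the join condition linking the foreign key to the parent id

Corrected query:
SELECT c.id, p.name, c.salary FROM departments p JOIN staff c ON c.dept_id = p.id

Result:
id | name        | salary
---+-------------+-------
1  | Finance     | 156095
2  | Legal       | 121334
3  | Engineering | 78663 
4  | Legal       | 64646 
5  | Legal       | 125294
6  | Engineering | 105549
7  | Legal       | 131956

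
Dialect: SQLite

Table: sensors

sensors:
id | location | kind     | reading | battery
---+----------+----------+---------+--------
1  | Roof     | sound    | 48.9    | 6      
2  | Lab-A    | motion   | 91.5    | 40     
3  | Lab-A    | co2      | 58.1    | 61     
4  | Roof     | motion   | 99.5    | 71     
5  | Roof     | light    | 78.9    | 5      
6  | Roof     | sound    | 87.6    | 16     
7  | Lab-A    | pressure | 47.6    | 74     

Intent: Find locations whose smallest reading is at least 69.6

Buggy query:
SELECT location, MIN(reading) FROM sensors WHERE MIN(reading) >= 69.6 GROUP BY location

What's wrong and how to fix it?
Bug: Aggregates like MIN are computed per group after WHERE runs

Fix: Use HAVING for the per-group MIN condition

Corrected query:
SELECT location, MIN(reading) FROM sensors GROUP BY location HAVING MIN(reading) >= 69.6

Result:
(no rows)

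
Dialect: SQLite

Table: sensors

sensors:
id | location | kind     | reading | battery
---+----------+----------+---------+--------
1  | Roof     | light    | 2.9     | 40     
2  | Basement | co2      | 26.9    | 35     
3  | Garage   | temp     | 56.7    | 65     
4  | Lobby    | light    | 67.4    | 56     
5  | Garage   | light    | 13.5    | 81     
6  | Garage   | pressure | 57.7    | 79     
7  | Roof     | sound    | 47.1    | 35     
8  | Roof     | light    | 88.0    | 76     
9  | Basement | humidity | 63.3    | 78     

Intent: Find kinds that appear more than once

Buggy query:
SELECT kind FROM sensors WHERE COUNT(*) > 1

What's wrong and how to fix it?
Bug: WHERE can't reference COUNT(*); aggregates are computed after WHERE

Fix: GROUP BY kind, then filter groups with HAVING COUNT(*) > 1

Corrected query:
SELECT kind FROM sensors GROUP BY kind HAVING COUNT(*) > 1

Result:
kind 
-----
light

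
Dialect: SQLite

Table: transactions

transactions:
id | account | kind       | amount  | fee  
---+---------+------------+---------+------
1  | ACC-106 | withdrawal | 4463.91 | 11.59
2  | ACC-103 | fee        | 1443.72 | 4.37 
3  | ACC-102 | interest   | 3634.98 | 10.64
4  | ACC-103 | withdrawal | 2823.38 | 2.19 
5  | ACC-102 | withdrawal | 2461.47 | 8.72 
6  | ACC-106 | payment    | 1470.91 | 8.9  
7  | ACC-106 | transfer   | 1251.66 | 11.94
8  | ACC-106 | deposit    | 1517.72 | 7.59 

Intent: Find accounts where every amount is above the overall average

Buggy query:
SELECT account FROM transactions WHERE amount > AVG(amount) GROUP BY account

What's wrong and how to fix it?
Bug: AVG() is an aggregate; it can't sit directly in WHERE

Fix: Compute the overall average in a scalar subquery and compare each group's MIN against it in HAVING

Corrected query:
SELECT account FROM transactions GROUP BY account HAVING MIN(amount) > (SELECT AVG(amount) FROM transactions)

Result:
account
-------
ACC-102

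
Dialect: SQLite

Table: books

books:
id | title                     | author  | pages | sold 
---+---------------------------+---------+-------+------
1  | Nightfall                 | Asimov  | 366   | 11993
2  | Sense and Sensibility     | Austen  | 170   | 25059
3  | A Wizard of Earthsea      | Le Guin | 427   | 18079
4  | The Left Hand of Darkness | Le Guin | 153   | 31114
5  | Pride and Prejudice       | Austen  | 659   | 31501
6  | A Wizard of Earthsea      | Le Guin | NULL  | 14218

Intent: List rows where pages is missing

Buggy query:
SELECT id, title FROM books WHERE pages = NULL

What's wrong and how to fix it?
Bug: '= NULL' is always unknown in SQL three-valued logic, so no rows match

Fix: Replace '= NULL' with 'IS NULL'

Corrected query:
SELECT id, title FROM books WHERE pages IS NULL

Result:
id | title               
---+---------------------
6  | A Wizard of Earthsea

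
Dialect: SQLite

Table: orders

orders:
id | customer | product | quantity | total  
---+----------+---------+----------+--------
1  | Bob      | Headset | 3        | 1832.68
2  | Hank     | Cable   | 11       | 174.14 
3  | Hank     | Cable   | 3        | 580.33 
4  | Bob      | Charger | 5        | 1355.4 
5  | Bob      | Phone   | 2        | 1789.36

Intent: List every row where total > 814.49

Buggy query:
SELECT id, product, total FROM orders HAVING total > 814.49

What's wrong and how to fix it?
Bug: HAVING filters the output of aggregation, but this query has no GROUP BY and no aggregate functions, so SQLite rejects it (HAVING clause on a non-aggregate query); the condition here is per row

Fix: Use WHERE for row-level filtering

Corrected query:
SELECT id, product, total FROM orders WHERE total > 814.49

Result:
id | product | total  
---+---------+--------
1  | Headset | 1832.68
4  | Charger | 1355.4 
5  | Phone   | 1789.36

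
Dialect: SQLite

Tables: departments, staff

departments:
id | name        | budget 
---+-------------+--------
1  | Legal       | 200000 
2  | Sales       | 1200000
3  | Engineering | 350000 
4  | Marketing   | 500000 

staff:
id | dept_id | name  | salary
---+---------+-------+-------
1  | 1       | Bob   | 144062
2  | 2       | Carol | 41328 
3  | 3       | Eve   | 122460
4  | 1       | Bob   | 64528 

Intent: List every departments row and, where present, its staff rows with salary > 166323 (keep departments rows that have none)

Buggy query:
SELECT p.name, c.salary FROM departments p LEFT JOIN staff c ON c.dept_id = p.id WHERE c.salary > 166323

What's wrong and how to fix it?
Bug: Filtering c.salary in WHERE discards the NULL rows produced by LEFT JOIN, turning it into an inner join

Fix: Move the right-table condition into the ON clause so unmatched parents are kept

Corrected query:
SELECT p.name, c.salary FROM departments p LEFT JOIN staff c ON c.dept_id = p.id AND c.salary > 166323

Result:
name        | salary
------------+-------
Legal       | NULL  
Sales       | NULL  
Engineering | NULL  
Marketing   | NULL  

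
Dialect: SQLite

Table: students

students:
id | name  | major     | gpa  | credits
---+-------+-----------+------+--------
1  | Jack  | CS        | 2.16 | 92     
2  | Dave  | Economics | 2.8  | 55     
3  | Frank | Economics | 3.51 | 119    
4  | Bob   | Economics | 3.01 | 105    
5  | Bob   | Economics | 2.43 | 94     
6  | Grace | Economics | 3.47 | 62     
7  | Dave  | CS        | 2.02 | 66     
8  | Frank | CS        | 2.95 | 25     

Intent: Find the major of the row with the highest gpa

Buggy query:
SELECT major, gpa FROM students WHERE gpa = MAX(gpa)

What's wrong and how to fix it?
Bug: MAX(gpa) is an aggregate and cannot be used directly in WHERE

Fix: Use a subquery: WHERE gpa = (SELECT MAX(gpa) FROM students)

Corrected query:
SELECT major, gpa FROM students WHERE gpa = (SELECT MAX(gpa) FROM students)

Result:
major     | gpa 
----------+-----
Economics | 3.51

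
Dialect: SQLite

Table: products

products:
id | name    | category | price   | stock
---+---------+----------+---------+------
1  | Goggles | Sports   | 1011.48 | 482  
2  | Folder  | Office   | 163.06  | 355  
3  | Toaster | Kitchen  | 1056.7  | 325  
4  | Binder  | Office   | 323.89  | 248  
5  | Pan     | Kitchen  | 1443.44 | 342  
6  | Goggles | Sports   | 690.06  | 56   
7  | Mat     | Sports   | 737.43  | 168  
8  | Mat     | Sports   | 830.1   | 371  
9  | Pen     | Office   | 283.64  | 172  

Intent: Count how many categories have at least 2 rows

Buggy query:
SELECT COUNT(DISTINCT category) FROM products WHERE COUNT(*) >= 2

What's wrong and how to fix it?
Bug: COUNT(*) cannot appear in WHERE; the per-group count doesn't exist yet

Fix: Group first with HAVING COUNT(*) >= 2, then COUNT the resulting groups

Corrected query:
SELECT COUNT(*) FROM (SELECT category FROM products GROUP BY category HAVING COUNT(*) >= 2)

Result:
COUNT(*)
--------
3       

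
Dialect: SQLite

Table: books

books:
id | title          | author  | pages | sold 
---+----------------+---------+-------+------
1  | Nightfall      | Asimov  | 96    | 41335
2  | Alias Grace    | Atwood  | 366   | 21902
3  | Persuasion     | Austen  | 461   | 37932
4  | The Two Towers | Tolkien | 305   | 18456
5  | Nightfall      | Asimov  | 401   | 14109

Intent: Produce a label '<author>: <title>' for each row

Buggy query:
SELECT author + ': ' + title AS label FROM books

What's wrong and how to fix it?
Bug: '+' is numeric addition; on text columns SQLite converts them to 0 instead of concatenating

Fix: Replace + with || to concatenate text

Corrected query:
SELECT author || ': ' || title AS label FROM books

Result:
label                  
-----------------------
Asimov: Nightfall      
Atwood: Alias Grace    
Austen: Persuasion     
Tolkien: The Two Towers
Asimov: Nightfall      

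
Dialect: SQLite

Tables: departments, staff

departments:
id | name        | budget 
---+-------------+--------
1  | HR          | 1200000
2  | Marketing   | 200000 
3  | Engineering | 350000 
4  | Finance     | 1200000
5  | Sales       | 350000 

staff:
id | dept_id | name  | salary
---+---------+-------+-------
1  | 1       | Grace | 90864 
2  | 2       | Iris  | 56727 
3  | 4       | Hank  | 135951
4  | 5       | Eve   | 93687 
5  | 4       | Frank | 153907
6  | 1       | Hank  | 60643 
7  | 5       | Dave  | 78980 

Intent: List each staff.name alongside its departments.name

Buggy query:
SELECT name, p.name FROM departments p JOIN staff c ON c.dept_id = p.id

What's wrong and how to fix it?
Bug: Both tables have a 'name' column; the unqualified reference is ambiguous

Fix: Qualify the column with its table alias (c.name)

Corrected query:
SELECT c.name, p.name FROM departments p JOIN staff c ON c.dept_id = p.id

Result:
name  | name     
------+----------
Grace | HR       
Iris  | Marketing
Hank  | Finance  
Eve   | Sales    
Frank | Finance  
Hank  | HR       
Dave  | Sales    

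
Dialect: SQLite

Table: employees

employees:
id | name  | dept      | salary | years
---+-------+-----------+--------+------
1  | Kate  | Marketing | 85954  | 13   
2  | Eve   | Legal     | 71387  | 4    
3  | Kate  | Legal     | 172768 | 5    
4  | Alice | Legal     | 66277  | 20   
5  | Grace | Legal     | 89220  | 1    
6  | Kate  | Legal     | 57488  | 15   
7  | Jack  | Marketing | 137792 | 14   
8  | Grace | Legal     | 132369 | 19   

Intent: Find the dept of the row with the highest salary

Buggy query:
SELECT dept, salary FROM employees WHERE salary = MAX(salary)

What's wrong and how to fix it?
Bug: WHERE is evaluated per row; an aggregate over the whole table isn't defined there

Fix: Wrap MAX in a scalar subquery so WHERE compares against a single value

Corrected query:
SELECT dept, salary FROM employees WHERE salary = (SELECT MAX(salary) FROM employees)

Result:
dept  | salary
------+-------
Legal | 172768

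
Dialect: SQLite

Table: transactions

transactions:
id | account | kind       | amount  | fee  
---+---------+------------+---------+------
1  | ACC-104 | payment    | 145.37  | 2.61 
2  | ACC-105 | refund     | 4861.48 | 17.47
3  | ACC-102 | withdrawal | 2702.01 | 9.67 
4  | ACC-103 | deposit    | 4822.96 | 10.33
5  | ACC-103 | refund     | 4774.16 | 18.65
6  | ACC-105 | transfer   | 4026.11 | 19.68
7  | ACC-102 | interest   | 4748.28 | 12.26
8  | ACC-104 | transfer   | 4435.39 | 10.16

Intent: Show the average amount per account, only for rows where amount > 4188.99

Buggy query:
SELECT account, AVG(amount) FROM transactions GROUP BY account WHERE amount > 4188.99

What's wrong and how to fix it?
Bug: WHERE cannot follow GROUP BY

Fix: Place WHERE between FROM and GROUP BY

Corrected query:
SELECT account, AVG(amount) FROM transactions WHERE amount > 4188.99 GROUP BY account

Result:
account | AVG(amount)
--------+------------
ACC-102 | 4748.28    
ACC-103 | 4798.56    
ACC-104 | 4435.39    
ACC-105 | 4861.48    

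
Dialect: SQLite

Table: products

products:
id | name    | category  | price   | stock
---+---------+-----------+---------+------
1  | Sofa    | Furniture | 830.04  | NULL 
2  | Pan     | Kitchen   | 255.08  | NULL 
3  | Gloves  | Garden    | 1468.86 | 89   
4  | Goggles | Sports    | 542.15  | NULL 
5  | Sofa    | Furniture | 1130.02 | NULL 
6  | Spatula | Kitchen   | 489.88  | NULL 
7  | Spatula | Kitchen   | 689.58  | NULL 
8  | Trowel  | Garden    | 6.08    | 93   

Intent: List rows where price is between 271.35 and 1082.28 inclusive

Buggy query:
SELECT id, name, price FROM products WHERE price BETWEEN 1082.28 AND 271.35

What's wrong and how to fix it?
Bug: BETWEEN expects the lower bound first; with 1082.28 AND 271.35 the range is empty

Fix: Write BETWEEN 271.35 AND 1082.28

Corrected query:
SELECT id, name, price FROM products WHERE price BETWEEN 271.35 AND 1082.28

Result:
id | name    | price 
---+---------+-------
1  | Sofa    | 830.04
4  | Goggles | 542.15
6  | Spatula | 489.88
7  | Spatula | 689.58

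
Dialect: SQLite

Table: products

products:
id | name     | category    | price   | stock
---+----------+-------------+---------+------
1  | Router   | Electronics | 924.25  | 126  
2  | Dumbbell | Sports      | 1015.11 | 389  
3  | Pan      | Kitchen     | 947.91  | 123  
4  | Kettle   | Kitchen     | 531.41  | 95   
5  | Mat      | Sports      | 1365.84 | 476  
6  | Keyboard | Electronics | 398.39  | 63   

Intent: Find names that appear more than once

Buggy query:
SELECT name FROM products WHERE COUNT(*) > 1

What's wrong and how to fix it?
Bug: COUNT(*) is an aggregate and cannot be used in WHERE

Fix: GROUP BY name, then filter groups with HAVING COUNT(*) > 1

Corrected query:
SELECT name FROM products GROUP BY name HAVING COUNT(*) > 1

Result:
(no rows)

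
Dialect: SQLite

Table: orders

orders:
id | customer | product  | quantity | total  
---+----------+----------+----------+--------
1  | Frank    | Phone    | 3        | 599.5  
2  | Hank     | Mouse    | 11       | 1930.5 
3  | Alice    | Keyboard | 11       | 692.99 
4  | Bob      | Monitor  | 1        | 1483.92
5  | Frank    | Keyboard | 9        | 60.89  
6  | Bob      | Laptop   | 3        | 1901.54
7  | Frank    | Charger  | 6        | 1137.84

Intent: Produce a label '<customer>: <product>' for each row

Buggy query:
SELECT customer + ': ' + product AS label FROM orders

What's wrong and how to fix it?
Bug: SQLite uses || for string concatenation; + coerces text to numbers (yielding 0)

Fix: Replace + with || to concatenate text

Corrected query:
SELECT customer || ': ' || product AS label FROM orders

Result:
label          
---------------
Frank: Phone   
Hank: Mouse    
Alice: Keyboard
Bob: Monitor   
Frank: Keyboard
Bob: Laptop    
Frank: Charger 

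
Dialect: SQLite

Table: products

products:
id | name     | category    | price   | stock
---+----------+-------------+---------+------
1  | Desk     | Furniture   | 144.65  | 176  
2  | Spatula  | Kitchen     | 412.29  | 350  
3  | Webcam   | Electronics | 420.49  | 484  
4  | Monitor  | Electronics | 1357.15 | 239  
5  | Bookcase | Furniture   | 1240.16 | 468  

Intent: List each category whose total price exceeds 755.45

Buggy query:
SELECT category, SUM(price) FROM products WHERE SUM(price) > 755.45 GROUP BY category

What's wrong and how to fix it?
Bug: WHERE runs before GROUP BY, so aggregates aren't available there

Fix: Move the aggregate condition to a HAVING clause

Corrected query:
SELECT category, SUM(price) FROM products GROUP BY category HAVING SUM(price) > 755.45

Result:
category    | SUM(price)
------------+-----------
Electronics | 1777.64   
Furniture   | 1384.81   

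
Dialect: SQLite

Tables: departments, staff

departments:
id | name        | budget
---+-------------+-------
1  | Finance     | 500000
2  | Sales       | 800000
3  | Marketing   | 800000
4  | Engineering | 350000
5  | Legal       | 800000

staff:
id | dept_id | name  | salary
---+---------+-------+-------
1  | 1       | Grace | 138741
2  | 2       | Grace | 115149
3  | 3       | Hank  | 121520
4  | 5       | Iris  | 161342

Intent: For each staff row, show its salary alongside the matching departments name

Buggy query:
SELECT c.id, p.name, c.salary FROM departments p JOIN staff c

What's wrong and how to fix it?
Bug: Missing join condition: each staff row is matched to all departments rows instead of just its own

Fix: Add ON c.dept_id = p.id to the JOIN

Corrected query:
SELECT c.id, p.name, c.salary FROM departments p JOIN staff c ON c.dept_id = p.id

Result:
id | name      | salary
---+-----------+-------
1  | Finance   | 138741
2  | Sales     | 115149
3  | Marketing | 121520
4  | Legal     | 161342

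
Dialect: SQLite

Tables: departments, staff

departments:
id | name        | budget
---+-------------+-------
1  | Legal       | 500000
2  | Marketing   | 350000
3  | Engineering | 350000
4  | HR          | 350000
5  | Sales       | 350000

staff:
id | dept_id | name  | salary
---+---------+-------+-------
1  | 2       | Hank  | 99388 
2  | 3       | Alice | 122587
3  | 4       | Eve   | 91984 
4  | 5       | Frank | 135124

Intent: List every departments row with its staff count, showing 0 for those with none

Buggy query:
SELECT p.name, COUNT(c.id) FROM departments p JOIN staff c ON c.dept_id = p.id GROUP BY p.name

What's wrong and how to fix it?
Bug: INNER JOIN drops departments rows that have no matching staff rows

Fix: Switch to LEFT JOIN to retain unmatched parent rows

Corrected query:
SELECT p.name, COUNT(c.id) FROM departments p LEFT JOIN staff c ON c.dept_id = p.id GROUP BY p.name

Result:
name        | COUNT(c.id)
------------+------------
Engineering | 1          
HR          | 1          
Legal       | 0          
Marketing   | 1          
Sales       | 1          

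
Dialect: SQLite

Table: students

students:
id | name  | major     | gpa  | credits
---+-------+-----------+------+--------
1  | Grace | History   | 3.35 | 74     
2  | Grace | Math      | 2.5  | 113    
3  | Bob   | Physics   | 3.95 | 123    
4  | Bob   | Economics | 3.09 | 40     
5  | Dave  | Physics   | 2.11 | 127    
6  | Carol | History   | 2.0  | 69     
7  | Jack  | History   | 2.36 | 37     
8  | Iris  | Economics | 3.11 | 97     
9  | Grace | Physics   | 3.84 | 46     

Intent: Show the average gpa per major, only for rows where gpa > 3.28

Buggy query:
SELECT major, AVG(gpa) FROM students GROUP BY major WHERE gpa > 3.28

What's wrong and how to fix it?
Bug: WHERE cannot follow GROUP BY

Fix: Move the WHERE clause before GROUP BY

Corrected query:
SELECT major, AVG(gpa) FROM students WHERE gpa > 3.28 GROUP BY major

Result:
major   | AVG(gpa)
--------+---------
History | 3.35    
Physics | 3.895   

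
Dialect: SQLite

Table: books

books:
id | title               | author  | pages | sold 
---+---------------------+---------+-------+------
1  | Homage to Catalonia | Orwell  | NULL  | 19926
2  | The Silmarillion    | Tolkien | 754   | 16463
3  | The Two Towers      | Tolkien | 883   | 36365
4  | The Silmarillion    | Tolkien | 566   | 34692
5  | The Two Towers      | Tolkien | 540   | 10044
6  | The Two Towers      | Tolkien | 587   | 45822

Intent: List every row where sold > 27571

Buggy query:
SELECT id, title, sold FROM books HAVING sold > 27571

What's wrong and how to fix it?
Bug: HAVING filters the output of aggregation, but this query has no GROUP BY and no aggregate functions, so SQLite rejects it (HAVING clause on a non-aggregate query); the condition here is per row

Fix: Use WHERE for row-level filtering

Corrected query:
SELECT id, title, sold FROM books WHERE sold > 27571

Result:
id | title            | sold 
---+------------------+------
3  | The Two Towers   | 36365
4  | The Silmarillion | 34692
6  | The Two Towers   | 45822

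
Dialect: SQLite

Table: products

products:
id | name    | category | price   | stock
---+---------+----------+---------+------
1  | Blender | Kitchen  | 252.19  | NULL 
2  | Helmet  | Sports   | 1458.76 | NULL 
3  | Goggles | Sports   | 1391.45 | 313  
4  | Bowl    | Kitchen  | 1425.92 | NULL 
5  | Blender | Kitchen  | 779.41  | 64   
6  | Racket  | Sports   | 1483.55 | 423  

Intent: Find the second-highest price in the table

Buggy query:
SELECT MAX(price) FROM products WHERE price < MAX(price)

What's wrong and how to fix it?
Bug: The inner MAX is an aggregate inside WHERE, which is not allowed

Fix: Put the inner MAX in a scalar subquery

Corrected query:
SELECT MAX(price) FROM products WHERE price < (SELECT MAX(price) FROM products)

Result:
MAX(price)
----------
1458.76   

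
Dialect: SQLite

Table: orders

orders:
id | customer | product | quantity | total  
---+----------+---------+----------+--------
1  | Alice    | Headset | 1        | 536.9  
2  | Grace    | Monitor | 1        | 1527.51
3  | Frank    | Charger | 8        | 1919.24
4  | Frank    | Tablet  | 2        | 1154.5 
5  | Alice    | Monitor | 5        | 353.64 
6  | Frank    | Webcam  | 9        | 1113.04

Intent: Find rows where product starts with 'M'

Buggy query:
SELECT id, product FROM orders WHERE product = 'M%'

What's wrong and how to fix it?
Bug: '=' compares the literal string including the % character; pattern matching needs LIKE

Fix: Replace '=' with LIKE so 'M%' is treated as a pattern

Corrected query:
SELECT id, product FROM orders WHERE product LIKE 'M%'

Result:
id | product
---+--------
2  | Monitor
5  | Monitor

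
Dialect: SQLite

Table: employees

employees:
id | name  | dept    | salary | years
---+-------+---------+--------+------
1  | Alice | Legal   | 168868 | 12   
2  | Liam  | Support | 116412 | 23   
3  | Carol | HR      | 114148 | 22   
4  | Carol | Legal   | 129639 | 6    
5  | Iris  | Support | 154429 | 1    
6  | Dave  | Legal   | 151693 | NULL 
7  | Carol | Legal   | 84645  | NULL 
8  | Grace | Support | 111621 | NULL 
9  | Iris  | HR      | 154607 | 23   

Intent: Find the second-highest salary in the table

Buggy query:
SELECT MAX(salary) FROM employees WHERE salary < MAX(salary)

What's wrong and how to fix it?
Bug: The inner MAX is an aggregate inside WHERE, which is not allowed

Fix: Put the inner MAX in a scalar subquery

Corrected query:
SELECT MAX(salary) FROM employees WHERE salary < (SELECT MAX(salary) FROM employees)

Result:
MAX(salary)
-----------
154607     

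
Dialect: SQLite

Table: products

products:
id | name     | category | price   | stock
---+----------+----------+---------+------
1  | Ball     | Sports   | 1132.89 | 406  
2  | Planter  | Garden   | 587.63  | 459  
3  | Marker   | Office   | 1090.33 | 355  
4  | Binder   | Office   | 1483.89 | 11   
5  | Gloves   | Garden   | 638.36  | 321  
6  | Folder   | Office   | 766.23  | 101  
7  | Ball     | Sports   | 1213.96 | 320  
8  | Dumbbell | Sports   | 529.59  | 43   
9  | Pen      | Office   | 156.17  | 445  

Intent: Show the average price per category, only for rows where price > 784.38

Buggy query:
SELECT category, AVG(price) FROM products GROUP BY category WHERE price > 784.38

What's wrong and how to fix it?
Bug: WHERE cannot follow GROUP BY

Fix: Move the WHERE clause before GROUP BY

Corrected query:
SELECT category, AVG(price) FROM products WHERE price > 784.38 GROUP BY category

Result:
category | AVG(price)
---------+-----------
Office   | 1287.11   
Sports   | 1173.425  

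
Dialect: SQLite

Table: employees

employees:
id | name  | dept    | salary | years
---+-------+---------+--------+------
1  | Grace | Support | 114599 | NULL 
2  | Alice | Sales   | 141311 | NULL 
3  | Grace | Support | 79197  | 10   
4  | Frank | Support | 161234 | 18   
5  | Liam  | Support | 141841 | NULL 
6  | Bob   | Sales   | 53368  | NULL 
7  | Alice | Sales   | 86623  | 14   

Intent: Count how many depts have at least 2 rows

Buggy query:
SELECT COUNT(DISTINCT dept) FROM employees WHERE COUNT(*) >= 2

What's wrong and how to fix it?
Bug: WHERE filters individual rows, not groups, so a group-level COUNT is invalid there

Fix: Use a subquery that GROUPs and filters with HAVING, then count its rows

Corrected query:
SELECT COUNT(*) FROM (SELECT dept FROM employees GROUP BY dept HAVING COUNT(*) >= 2)

Result:
COUNT(*)
--------
2       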